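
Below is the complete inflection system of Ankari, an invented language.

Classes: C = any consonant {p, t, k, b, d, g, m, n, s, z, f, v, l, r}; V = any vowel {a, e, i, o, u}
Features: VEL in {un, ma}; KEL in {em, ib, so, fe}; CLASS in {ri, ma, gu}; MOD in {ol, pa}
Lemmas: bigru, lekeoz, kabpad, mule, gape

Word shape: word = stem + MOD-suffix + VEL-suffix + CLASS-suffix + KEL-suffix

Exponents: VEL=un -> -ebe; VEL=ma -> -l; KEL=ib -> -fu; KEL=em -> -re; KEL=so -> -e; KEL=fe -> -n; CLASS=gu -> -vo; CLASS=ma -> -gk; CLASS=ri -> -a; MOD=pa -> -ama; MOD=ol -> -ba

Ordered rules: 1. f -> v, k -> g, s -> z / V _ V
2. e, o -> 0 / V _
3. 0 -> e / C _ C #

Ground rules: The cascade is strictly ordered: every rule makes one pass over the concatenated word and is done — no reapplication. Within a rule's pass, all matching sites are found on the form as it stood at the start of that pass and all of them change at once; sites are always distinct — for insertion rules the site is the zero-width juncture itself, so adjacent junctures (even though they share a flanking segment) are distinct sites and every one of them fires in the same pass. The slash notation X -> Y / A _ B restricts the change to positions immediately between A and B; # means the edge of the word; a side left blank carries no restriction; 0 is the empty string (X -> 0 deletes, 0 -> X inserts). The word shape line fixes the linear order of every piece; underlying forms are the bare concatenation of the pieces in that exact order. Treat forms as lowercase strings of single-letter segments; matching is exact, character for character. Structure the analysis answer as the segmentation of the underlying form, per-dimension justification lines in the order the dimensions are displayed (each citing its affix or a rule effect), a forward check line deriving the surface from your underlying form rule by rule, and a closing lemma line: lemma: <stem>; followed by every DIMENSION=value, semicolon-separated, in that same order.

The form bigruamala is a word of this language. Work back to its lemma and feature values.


underlying: bigru-ama-l-a-e
VEL=ma - signalled by the affix -l
KEL=so - signalled by the affix -e
CLASS=ri - signalled by the affix -a
MOD=pa - signalled by the affix -ama
check: bigruamalae -> bigruamalae -> bigruamala -> bigruamala
lemma: bigru; VEL=ma; KEL=so; CLASS=ri; MOD=pa


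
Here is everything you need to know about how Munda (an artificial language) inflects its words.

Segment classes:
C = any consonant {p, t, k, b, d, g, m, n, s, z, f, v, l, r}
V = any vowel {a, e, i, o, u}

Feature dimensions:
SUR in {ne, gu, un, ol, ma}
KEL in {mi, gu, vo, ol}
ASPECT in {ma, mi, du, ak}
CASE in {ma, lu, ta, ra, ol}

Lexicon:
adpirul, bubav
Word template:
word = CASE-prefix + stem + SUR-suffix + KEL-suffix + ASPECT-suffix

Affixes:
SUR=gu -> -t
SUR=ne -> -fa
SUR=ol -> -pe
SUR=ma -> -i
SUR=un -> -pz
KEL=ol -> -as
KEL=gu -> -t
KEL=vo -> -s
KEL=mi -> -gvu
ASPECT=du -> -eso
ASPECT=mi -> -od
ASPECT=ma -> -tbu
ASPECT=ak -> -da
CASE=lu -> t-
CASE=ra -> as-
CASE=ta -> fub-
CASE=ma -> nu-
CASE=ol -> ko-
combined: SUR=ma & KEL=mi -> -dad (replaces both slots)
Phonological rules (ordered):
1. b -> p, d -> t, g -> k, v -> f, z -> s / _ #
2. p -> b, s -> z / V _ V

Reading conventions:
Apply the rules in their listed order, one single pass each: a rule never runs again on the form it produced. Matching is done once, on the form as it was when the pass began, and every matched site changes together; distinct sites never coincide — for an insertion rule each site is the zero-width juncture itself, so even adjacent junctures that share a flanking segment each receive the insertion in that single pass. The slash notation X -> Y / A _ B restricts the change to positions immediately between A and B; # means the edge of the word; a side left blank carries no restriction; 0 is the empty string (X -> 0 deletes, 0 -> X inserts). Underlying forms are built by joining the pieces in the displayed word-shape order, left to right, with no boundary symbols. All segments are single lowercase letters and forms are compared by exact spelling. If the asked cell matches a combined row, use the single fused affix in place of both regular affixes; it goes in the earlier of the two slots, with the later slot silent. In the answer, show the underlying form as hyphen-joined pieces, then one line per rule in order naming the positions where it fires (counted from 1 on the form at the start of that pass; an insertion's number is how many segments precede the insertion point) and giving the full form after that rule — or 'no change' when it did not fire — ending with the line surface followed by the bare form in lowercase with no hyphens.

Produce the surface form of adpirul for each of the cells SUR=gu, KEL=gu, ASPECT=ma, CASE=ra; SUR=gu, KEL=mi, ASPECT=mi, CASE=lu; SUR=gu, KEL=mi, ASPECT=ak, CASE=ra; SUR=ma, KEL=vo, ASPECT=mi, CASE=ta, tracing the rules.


cell SUR=gu, KEL=gu, ASPECT=ma, CASE=ra:
underlying: as-adpirul-t-t-tbu
1. b -> p, d -> t, g -> k, v -> f, z -> s / _ #: no change
2. p -> b, s -> z / V _ V: fires at position(s) 2: azadpirultttbu
surface: azadpirultttbu

cell SUR=gu, KEL=mi, ASPECT=mi, CASE=lu:
underlying: t-adpirul-t-gvu-od
1. b -> p, d -> t, g -> k, v -> f, z -> s / _ #: fires at position(s) 14: tadpirultgvuot
2. p -> b, s -> z / V _ V: no change
surface: tadpirultgvuot

cell SUR=gu, KEL=mi, ASPECT=ak, CASE=ra:
underlying: as-adpirul-t-gvu-da
1. b -> p, d -> t, g -> k, v -> f, z -> s / _ #: no change
2. p -> b, s -> z / V _ V: fires at position(s) 2: azadpirultgvuda
surface: azadpirultgvuda

cell SUR=ma, KEL=vo, ASPECT=mi, CASE=ta:
underlying: fub-adpirul-i-s-od
1. b -> p, d -> t, g -> k, v -> f, z -> s / _ #: fires at position(s) 14: fubadpirulisot
2. p -> b, s -> z / V _ V: fires at position(s) 12: fubadpirulizot
surface: fubadpirulizot


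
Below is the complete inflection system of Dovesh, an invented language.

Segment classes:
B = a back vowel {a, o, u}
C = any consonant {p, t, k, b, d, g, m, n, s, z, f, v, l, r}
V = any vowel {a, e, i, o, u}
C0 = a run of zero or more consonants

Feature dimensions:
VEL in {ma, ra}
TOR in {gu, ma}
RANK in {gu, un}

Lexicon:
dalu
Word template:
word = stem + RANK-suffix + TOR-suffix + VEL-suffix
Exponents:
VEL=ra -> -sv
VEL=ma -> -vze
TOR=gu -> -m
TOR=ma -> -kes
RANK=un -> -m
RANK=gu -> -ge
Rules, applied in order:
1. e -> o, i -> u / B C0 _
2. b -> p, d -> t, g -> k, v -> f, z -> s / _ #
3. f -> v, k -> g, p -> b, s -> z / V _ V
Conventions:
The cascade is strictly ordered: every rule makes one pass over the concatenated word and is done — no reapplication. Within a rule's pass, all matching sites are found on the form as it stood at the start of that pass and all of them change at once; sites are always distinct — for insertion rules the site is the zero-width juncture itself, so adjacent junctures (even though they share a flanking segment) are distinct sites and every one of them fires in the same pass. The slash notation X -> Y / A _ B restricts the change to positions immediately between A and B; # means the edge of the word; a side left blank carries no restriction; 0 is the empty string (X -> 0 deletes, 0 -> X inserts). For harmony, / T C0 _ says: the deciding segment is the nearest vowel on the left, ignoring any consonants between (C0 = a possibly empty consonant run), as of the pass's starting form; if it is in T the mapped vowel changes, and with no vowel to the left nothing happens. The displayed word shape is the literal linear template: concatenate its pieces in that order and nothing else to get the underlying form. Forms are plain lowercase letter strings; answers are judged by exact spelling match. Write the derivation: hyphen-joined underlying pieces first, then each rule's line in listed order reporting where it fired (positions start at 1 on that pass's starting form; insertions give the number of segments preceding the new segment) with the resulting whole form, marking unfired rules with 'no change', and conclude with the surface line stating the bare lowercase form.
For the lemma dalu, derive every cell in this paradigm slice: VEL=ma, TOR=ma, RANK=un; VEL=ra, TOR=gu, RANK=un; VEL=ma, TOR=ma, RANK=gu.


cell VEL=ma, TOR=ma, RANK=un:
underlying: dalu-m-kes-vze
1. e -> o, i -> u / B C0 _: fires at position(s) 7: dalumkosvze
2. b -> p, d -> t, g -> k, v -> f, z -> s / _ #: no change
3. f -> v, k -> g, p -> b, s -> z / V _ V: no change
surface: dalumkosvze

cell VEL=ra, TOR=gu, RANK=un:
underlying: dalu-m-m-sv
1. e -> o, i -> u / B C0 _: no change
2. b -> p, d -> t, g -> k, v -> f, z -> s / _ #: fires at position(s) 8: dalummsf
3. f -> v, k -> g, p -> b, s -> z / V _ V: no change
surface: dalummsf

cell VEL=ma, TOR=ma, RANK=gu:
underlying: dalu-ge-kes-vze
1. e -> o, i -> u / B C0 _: fires at position(s) 6: dalugokesvze
2. b -> p, d -> t, g -> k, v -> f, z -> s / _ #: no change
3. f -> v, k -> g, p -> b, s -> z / V _ V: fires at position(s) 7: dalugogesvze
surface: dalugogesvze


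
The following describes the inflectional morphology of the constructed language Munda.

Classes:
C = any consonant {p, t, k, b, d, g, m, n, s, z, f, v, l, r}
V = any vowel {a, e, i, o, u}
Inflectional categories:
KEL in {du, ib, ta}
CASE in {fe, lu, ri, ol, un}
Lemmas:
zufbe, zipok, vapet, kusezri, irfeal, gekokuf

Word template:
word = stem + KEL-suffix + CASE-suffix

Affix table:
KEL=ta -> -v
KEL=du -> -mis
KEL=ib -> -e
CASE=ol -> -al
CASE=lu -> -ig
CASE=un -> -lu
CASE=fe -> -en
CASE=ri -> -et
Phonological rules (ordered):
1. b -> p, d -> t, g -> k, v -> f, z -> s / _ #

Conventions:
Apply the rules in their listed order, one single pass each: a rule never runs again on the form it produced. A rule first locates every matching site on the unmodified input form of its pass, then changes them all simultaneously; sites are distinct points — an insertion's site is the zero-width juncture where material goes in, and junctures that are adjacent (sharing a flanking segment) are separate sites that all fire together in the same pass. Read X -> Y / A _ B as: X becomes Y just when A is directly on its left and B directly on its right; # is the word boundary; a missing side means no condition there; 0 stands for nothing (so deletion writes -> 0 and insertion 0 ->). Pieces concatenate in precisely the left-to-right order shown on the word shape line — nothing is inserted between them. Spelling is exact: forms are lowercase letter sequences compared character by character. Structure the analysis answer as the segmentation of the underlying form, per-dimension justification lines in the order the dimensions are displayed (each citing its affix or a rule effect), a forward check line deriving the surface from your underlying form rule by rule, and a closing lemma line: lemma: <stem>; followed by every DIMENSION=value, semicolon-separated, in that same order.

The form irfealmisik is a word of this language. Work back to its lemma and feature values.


underlying: irfeal-mis-ig
KEL=du - signalled by the affix -mis
CASE=lu - signalled by the affix -ig
check: irfealmisig -> irfealmisik
lemma: irfeal; KEL=du; CASE=lu


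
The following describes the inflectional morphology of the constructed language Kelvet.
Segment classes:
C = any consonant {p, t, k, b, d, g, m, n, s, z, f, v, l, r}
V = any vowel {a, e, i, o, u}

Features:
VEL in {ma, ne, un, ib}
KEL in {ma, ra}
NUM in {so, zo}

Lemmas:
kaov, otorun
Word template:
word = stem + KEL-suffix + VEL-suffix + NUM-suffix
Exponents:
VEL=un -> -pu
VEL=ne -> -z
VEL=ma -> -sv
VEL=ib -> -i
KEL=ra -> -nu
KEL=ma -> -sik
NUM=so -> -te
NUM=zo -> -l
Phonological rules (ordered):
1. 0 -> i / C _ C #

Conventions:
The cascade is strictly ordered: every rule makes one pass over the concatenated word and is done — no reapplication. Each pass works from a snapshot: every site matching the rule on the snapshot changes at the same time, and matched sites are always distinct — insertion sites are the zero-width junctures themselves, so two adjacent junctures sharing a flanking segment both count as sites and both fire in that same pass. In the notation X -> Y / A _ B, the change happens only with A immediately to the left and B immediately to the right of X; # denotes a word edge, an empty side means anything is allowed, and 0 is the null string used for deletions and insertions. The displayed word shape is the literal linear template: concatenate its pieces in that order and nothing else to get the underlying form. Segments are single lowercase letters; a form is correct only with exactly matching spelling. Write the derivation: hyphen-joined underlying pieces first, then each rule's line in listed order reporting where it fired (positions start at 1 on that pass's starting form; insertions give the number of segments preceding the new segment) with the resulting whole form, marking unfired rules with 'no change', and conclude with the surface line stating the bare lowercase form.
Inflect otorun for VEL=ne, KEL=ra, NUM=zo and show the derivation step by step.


underlying: otorun-nu-z-l
1. 0 -> i / C _ C #: inserts after position(s) 9: otorunnuzil
surface: otorunnuzil


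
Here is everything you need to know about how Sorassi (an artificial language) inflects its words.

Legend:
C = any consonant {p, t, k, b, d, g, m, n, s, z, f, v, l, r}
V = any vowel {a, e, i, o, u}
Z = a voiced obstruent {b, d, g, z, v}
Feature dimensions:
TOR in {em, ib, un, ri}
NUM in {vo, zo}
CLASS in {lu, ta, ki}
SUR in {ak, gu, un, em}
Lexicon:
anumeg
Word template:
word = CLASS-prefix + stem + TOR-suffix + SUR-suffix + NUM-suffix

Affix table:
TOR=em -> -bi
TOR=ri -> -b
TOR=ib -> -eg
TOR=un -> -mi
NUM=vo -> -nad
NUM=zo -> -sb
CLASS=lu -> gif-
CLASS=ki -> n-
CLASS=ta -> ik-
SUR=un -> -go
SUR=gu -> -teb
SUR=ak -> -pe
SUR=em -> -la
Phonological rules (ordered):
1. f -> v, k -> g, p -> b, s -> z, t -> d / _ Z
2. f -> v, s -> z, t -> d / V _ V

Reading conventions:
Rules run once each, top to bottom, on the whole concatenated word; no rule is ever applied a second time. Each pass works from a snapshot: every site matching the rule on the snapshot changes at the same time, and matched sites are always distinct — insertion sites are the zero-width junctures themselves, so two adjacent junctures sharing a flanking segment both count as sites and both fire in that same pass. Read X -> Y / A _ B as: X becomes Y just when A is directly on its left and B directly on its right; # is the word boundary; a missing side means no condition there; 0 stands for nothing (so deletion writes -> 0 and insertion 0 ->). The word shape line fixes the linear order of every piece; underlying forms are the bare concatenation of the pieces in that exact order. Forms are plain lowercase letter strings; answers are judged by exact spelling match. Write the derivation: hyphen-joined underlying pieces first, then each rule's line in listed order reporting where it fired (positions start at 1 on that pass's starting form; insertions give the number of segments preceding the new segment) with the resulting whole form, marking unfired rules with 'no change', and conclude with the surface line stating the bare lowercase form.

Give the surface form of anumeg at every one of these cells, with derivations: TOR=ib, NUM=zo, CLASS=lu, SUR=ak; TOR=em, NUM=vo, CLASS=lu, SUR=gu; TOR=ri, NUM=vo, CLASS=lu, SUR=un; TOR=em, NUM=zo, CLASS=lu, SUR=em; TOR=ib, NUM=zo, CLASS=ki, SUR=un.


cell TOR=ib, NUM=zo, CLASS=lu, SUR=ak:
underlying: gif-anumeg-eg-pe-sb
1. f -> v, k -> g, p -> b, s -> z, t -> d / _ Z: fires at position(s) 14: gifanumegegpezb
2. f -> v, s -> z, t -> d / V _ V: fires at position(s) 3: givanumegegpezb
surface: givanumegegpezb

cell TOR=em, NUM=vo, CLASS=lu, SUR=gu:
underlying: gif-anumeg-bi-teb-nad
1. f -> v, k -> g, p -> b, s -> z, t -> d / _ Z: no change
2. f -> v, s -> z, t -> d / V _ V: fires at position(s) 3, 12: givanumegbidebnad
surface: givanumegbidebnad

cell TOR=ri, NUM=vo, CLASS=lu, SUR=un:
underlying: gif-anumeg-b-go-nad
1. f -> v, k -> g, p -> b, s -> z, t -> d / _ Z: no change
2. f -> v, s -> z, t -> d / V _ V: fires at position(s) 3: givanumegbgonad
surface: givanumegbgonad

cell TOR=em, NUM=zo, CLASS=lu, SUR=em:
underlying: gif-anumeg-bi-la-sb
1. f -> v, k -> g, p -> b, s -> z, t -> d / _ Z: fires at position(s) 14: gifanumegbilazb
2. f -> v, s -> z, t -> d / V _ V: fires at position(s) 3: givanumegbilazb
surface: givanumegbilazb

cell TOR=ib, NUM=zo, CLASS=ki, SUR=un:
underlying: n-anumeg-eg-go-sb
1. f -> v, k -> g, p -> b, s -> z, t -> d / _ Z: fires at position(s) 12: nanumegeggozb
2. f -> v, s -> z, t -> d / V _ V: no change
surface: nanumegeggozb


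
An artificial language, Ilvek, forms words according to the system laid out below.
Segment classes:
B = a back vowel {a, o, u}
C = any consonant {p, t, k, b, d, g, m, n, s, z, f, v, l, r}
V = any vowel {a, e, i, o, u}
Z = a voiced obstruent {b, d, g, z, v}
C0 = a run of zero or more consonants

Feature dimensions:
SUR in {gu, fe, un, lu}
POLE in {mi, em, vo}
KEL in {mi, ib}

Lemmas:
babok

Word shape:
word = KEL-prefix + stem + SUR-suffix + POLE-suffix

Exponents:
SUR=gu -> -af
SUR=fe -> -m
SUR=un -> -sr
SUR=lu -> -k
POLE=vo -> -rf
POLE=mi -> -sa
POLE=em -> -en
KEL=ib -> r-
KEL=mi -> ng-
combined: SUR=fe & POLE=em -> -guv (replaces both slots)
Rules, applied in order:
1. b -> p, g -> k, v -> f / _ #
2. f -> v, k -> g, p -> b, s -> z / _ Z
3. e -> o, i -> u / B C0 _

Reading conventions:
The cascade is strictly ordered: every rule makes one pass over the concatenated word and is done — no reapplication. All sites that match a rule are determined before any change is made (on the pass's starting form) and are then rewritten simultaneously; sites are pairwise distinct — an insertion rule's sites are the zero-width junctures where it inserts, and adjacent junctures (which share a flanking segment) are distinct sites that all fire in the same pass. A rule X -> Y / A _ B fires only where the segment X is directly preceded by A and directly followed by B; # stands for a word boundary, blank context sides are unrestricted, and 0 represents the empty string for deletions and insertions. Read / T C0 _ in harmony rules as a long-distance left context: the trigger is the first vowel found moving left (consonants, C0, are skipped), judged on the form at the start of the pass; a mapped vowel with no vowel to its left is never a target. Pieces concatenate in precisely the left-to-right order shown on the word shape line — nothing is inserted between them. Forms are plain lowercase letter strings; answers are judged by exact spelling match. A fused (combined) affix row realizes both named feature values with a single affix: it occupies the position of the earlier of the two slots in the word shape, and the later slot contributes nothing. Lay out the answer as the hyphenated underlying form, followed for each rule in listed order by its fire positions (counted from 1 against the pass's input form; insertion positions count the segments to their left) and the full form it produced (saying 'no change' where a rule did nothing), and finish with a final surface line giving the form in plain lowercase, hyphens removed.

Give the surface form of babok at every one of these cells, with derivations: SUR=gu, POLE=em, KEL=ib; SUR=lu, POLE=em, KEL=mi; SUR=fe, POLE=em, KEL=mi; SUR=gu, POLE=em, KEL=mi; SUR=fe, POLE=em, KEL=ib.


cell SUR=gu, POLE=em, KEL=ib:
underlying: r-babok-af-en
1. b -> p, g -> k, v -> f / _ #: no change
2. f -> v, k -> g, p -> b, s -> z / _ Z: no change
3. e -> o, i -> u / B C0 _: fires at position(s) 9: rbabokafon
surface: rbabokafon

cell SUR=lu, POLE=em, KEL=mi:
underlying: ng-babok-k-en
1. b -> p, g -> k, v -> f / _ #: no change
2. f -> v, k -> g, p -> b, s -> z / _ Z: no change
3. e -> o, i -> u / B C0 _: fires at position(s) 9: ngbabokkon
surface: ngbabokkon

cell SUR=fe, POLE=em, KEL=mi:
underlying: ng-babok-guv
1. b -> p, g -> k, v -> f / _ #: fires at position(s) 10: ngbabokguf
2. f -> v, k -> g, p -> b, s -> z / _ Z: fires at position(s) 7: ngbabogguf
3. e -> o, i -> u / B C0 _: no change
surface: ngbabogguf

cell SUR=gu, POLE=em, KEL=mi:
underlying: ng-babok-af-en
1. b -> p, g -> k, v -> f / _ #: no change
2. f -> v, k -> g, p -> b, s -> z / _ Z: no change
3. e -> o, i -> u / B C0 _: fires at position(s) 10: ngbabokafon
surface: ngbabokafon

cell SUR=fe, POLE=em, KEL=ib:
underlying: r-babok-guv
1. b -> p, g -> k, v -> f / _ #: fires at position(s) 9: rbabokguf
2. f -> v, k -> g, p -> b, s -> z / _ Z: fires at position(s) 6: rbabogguf
3. e -> o, i -> u / B C0 _: no change
surface: rbabogguf


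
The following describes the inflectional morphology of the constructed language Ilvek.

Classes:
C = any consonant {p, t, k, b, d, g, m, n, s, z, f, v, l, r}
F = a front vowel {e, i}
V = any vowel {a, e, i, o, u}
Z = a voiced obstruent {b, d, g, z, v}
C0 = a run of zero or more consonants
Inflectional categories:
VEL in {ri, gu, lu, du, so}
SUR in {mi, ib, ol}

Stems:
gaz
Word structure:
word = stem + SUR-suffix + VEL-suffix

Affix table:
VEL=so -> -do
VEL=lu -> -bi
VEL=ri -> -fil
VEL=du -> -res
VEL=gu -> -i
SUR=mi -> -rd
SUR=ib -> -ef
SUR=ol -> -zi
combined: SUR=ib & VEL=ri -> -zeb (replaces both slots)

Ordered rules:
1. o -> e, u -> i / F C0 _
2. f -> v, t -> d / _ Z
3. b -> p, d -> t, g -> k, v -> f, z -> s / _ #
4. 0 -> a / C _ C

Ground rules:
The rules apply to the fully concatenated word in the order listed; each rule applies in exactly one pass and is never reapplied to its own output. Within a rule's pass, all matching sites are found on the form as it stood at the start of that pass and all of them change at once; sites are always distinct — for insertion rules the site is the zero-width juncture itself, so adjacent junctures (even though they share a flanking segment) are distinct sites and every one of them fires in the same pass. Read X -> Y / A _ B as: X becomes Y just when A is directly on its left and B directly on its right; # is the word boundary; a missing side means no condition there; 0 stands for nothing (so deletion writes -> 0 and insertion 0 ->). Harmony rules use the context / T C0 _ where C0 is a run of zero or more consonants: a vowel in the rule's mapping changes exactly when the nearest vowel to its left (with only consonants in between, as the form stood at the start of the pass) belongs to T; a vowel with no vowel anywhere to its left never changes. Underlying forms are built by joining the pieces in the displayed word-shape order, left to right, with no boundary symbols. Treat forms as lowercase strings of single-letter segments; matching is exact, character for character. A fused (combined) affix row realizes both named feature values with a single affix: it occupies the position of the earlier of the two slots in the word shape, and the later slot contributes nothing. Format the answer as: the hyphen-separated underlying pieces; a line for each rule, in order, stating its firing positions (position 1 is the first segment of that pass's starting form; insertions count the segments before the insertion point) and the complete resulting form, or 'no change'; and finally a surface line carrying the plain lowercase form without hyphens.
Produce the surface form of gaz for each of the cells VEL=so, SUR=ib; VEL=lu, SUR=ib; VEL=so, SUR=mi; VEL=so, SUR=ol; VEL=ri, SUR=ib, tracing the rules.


cell VEL=so, SUR=ib:
underlying: gaz-ef-do
1. o -> e, u -> i / F C0 _: fires at position(s) 7: gazefde
2. f -> v, t -> d / _ Z: fires at position(s) 5: gazevde
3. b -> p, d -> t, g -> k, v -> f, z -> s / _ #: no change
4. 0 -> a / C _ C: inserts after position(s) 5: gazevade
surface: gazevade

cell VEL=lu, SUR=ib:
underlying: gaz-ef-bi
1. o -> e, u -> i / F C0 _: no change
2. f -> v, t -> d / _ Z: fires at position(s) 5: gazevbi
3. b -> p, d -> t, g -> k, v -> f, z -> s / _ #: no change
4. 0 -> a / C _ C: inserts after position(s) 5: gazevabi
surface: gazevabi

cell VEL=so, SUR=mi:
underlying: gaz-rd-do
1. o -> e, u -> i / F C0 _: no change
2. f -> v, t -> d / _ Z: no change
3. b -> p, d -> t, g -> k, v -> f, z -> s / _ #: no change
4. 0 -> a / C _ C: inserts after position(s) 3, 4, 5: gazaradado
surface: gazaradado

cell VEL=so, SUR=ol:
underlying: gaz-zi-do
1. o -> e, u -> i / F C0 _: fires at position(s) 7: gazzide
2. f -> v, t -> d / _ Z: no change
3. b -> p, d -> t, g -> k, v -> f, z -> s / _ #: no change
4. 0 -> a / C _ C: inserts after position(s) 3: gazazide
surface: gazazide

cell VEL=ri, SUR=ib:
underlying: gaz-zeb
1. o -> e, u -> i / F C0 _: no change
2. f -> v, t -> d / _ Z: no change
3. b -> p, d -> t, g -> k, v -> f, z -> s / _ #: fires at position(s) 6: gazzep
4. 0 -> a / C _ C: inserts after position(s) 3: gazazep
surface: gazazep


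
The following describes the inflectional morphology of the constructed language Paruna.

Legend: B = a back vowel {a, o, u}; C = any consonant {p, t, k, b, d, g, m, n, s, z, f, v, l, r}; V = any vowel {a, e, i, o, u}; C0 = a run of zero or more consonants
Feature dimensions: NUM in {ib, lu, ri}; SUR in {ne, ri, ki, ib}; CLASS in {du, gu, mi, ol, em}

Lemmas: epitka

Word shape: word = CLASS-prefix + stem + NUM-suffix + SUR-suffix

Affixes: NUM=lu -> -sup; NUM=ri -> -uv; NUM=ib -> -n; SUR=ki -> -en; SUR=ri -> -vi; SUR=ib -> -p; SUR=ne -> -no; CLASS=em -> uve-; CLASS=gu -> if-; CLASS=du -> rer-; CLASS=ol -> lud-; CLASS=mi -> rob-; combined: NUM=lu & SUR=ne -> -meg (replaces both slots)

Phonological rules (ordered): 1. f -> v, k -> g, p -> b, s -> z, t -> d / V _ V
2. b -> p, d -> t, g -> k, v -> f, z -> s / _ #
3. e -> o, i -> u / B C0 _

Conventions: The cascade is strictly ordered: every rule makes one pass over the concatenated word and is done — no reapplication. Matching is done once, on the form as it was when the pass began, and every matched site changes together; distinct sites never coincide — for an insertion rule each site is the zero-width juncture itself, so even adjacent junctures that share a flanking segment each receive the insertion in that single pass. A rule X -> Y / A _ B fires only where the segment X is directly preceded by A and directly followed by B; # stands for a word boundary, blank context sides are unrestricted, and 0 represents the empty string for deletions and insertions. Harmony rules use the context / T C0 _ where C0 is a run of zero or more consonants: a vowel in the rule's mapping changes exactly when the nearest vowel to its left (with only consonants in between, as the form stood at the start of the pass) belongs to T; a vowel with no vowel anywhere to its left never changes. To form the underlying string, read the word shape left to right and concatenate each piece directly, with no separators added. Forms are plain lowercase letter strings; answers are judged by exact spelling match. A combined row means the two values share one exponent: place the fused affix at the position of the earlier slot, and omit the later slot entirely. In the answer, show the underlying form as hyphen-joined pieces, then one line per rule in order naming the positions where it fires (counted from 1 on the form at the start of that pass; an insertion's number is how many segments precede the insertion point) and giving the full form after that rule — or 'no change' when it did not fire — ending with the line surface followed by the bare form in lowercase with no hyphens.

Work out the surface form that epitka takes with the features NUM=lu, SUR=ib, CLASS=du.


underlying: rer-epitka-sup-p
1. f -> v, k -> g, p -> b, s -> z, t -> d / V _ V: fires at position(s) 5, 10: rerebitkazupp
2. b -> p, d -> t, g -> k, v -> f, z -> s / _ #: no change
3. e -> o, i -> u / B C0 _: no change
surface: rerebitkazupp


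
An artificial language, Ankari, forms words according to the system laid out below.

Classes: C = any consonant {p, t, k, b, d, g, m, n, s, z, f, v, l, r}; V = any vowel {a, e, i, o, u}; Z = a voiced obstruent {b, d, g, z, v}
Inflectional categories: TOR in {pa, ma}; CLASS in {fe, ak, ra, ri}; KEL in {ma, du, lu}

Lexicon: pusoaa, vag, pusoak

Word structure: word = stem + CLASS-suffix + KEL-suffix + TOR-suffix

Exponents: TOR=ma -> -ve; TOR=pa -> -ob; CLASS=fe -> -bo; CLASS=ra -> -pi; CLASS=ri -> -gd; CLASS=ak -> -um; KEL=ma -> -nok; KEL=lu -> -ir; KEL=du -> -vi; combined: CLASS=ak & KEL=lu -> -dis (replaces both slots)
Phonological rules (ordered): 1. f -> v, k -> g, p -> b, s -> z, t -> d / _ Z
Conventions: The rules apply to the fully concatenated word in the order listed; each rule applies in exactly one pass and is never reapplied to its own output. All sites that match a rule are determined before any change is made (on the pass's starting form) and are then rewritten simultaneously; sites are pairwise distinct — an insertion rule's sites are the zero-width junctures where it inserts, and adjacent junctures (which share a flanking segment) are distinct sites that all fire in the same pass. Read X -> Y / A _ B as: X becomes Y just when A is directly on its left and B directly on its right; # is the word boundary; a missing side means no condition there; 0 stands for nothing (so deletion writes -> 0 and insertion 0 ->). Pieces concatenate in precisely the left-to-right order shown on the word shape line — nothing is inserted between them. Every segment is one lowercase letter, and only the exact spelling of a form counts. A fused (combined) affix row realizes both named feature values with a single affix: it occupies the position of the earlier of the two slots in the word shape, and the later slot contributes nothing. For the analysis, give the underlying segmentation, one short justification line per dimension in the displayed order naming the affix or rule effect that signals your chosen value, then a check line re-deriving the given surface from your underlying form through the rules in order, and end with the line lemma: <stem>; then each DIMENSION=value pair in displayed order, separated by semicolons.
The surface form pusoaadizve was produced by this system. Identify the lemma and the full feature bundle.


underlying: pusoaa-dis-ve
TOR=ma - signalled by the affix -ve
CLASS=ak - signalled by the combined affix row
KEL=lu - signalled by the combined affix row
check: pusoaadisve -> pusoaadizve
lemma: pusoaa; TOR=ma; CLASS=ak; KEL=lu


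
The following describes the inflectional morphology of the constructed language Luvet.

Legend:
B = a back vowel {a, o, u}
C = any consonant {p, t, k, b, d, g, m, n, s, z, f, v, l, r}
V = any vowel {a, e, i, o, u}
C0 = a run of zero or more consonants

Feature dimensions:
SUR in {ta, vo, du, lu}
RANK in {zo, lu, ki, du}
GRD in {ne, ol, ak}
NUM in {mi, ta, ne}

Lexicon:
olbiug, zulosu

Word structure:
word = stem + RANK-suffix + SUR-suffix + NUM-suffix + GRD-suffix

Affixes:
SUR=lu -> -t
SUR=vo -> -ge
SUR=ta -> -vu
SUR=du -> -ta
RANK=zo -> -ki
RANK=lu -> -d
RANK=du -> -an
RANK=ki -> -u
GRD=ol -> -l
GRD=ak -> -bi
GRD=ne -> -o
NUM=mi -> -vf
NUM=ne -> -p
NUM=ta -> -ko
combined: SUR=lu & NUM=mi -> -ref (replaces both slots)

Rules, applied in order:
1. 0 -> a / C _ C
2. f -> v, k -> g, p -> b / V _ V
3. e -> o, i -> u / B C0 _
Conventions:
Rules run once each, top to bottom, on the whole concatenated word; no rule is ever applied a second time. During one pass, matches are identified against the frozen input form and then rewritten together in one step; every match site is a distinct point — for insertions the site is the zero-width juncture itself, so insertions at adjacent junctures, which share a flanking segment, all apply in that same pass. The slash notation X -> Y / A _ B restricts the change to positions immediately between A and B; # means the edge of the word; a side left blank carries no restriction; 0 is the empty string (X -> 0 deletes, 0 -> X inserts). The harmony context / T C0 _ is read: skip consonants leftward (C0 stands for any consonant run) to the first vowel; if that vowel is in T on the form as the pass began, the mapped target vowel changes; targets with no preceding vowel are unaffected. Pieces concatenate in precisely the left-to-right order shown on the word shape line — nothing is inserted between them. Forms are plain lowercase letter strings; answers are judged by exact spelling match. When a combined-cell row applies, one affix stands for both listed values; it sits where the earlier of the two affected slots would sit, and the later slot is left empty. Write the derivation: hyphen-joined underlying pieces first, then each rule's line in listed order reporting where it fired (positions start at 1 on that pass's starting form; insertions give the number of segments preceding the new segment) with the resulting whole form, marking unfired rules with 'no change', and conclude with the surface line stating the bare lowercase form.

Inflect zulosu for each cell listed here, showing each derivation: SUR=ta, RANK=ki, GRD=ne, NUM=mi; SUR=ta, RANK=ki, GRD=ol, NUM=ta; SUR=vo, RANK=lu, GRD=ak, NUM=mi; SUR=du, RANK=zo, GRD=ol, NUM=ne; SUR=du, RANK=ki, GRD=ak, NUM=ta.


cell SUR=ta, RANK=ki, GRD=ne, NUM=mi:
underlying: zulosu-u-vu-vf-o
1. 0 -> a / C _ C: inserts after position(s) 10: zulosuuvuvafo
2. f -> v, k -> g, p -> b / V _ V: fires at position(s) 12: zulosuuvuvavo
3. e -> o, i -> u / B C0 _: no change
surface: zulosuuvuvavo

cell SUR=ta, RANK=ki, GRD=ol, NUM=ta:
underlying: zulosu-u-vu-ko-l
1. 0 -> a / C _ C: no change
2. f -> v, k -> g, p -> b / V _ V: fires at position(s) 10: zulosuuvugol
3. e -> o, i -> u / B C0 _: no change
surface: zulosuuvugol

cell SUR=vo, RANK=lu, GRD=ak, NUM=mi:
underlying: zulosu-d-ge-vf-bi
1. 0 -> a / C _ C: inserts after position(s) 7, 10, 11: zulosudagevafabi
2. f -> v, k -> g, p -> b / V _ V: fires at position(s) 13: zulosudagevavabi
3. e -> o, i -> u / B C0 _: fires at position(s) 10, 16: zulosudagovavabu
surface: zulosudagovavabu

cell SUR=du, RANK=zo, GRD=ol, NUM=ne:
underlying: zulosu-ki-ta-p-l
1. 0 -> a / C _ C: inserts after position(s) 11: zulosukitapal
2. f -> v, k -> g, p -> b / V _ V: fires at position(s) 7, 11: zulosugitabal
3. e -> o, i -> u / B C0 _: fires at position(s) 8: zulosugutabal
surface: zulosugutabal

cell SUR=du, RANK=ki, GRD=ak, NUM=ta:
underlying: zulosu-u-ta-ko-bi
1. 0 -> a / C _ C: no change
2. f -> v, k -> g, p -> b / V _ V: fires at position(s) 10: zulosuutagobi
3. e -> o, i -> u / B C0 _: fires at position(s) 13: zulosuutagobu
surface: zulosuutagobu


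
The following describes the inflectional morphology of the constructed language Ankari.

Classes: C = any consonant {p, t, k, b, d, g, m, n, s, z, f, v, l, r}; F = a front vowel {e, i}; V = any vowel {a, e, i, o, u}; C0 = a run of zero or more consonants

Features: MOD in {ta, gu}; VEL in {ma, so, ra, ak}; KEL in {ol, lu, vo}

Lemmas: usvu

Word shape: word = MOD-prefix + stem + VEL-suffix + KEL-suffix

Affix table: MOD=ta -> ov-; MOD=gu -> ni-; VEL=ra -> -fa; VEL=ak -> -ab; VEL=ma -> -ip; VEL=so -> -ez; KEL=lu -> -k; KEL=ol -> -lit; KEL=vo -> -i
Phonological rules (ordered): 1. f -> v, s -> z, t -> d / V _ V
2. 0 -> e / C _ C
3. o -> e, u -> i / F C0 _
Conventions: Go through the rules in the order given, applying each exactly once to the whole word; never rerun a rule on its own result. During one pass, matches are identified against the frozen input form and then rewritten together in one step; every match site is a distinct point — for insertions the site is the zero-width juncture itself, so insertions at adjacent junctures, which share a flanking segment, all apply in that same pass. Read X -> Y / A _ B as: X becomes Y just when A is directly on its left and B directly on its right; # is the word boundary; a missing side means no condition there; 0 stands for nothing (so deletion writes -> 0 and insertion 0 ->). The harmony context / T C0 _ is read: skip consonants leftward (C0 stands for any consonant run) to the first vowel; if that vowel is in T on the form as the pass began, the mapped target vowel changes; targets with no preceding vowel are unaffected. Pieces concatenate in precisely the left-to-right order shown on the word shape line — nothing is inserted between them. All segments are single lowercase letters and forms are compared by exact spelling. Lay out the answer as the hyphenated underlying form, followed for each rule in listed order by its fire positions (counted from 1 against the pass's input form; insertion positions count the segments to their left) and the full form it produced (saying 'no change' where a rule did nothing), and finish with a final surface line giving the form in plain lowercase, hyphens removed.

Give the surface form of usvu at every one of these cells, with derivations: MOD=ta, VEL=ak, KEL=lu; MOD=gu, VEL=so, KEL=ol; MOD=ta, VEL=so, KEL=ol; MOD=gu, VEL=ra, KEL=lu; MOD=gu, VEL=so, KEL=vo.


cell MOD=ta, VEL=ak, KEL=lu:
underlying: ov-usvu-ab-k
1. f -> v, s -> z, t -> d / V _ V: no change
2. 0 -> e / C _ C: inserts after position(s) 4, 8: ovusevuabek
3. o -> e, u -> i / F C0 _: fires at position(s) 7: ovuseviabek
surface: ovuseviabek

cell MOD=gu, VEL=so, KEL=ol:
underlying: ni-usvu-ez-lit
1. f -> v, s -> z, t -> d / V _ V: no change
2. 0 -> e / C _ C: inserts after position(s) 4, 8: niusevuezelit
3. o -> e, u -> i / F C0 _: fires at position(s) 3, 7: niiseviezelit
surface: niiseviezelit

cell MOD=ta, VEL=so, KEL=ol:
underlying: ov-usvu-ez-lit
1. f -> v, s -> z, t -> d / V _ V: no change
2. 0 -> e / C _ C: inserts after position(s) 4, 8: ovusevuezelit
3. o -> e, u -> i / F C0 _: fires at position(s) 7: ovuseviezelit
surface: ovuseviezelit

cell MOD=gu, VEL=ra, KEL=lu:
underlying: ni-usvu-fa-k
1. f -> v, s -> z, t -> d / V _ V: fires at position(s) 7: niusvuvak
2. 0 -> e / C _ C: inserts after position(s) 4: niusevuvak
3. o -> e, u -> i / F C0 _: fires at position(s) 3, 7: niisevivak
surface: niisevivak

cell MOD=gu, VEL=so, KEL=vo:
underlying: ni-usvu-ez-i
1. f -> v, s -> z, t -> d / V _ V: no change
2. 0 -> e / C _ C: inserts after position(s) 4: niusevuezi
3. o -> e, u -> i / F C0 _: fires at position(s) 3, 7: niiseviezi
surface: niiseviezi


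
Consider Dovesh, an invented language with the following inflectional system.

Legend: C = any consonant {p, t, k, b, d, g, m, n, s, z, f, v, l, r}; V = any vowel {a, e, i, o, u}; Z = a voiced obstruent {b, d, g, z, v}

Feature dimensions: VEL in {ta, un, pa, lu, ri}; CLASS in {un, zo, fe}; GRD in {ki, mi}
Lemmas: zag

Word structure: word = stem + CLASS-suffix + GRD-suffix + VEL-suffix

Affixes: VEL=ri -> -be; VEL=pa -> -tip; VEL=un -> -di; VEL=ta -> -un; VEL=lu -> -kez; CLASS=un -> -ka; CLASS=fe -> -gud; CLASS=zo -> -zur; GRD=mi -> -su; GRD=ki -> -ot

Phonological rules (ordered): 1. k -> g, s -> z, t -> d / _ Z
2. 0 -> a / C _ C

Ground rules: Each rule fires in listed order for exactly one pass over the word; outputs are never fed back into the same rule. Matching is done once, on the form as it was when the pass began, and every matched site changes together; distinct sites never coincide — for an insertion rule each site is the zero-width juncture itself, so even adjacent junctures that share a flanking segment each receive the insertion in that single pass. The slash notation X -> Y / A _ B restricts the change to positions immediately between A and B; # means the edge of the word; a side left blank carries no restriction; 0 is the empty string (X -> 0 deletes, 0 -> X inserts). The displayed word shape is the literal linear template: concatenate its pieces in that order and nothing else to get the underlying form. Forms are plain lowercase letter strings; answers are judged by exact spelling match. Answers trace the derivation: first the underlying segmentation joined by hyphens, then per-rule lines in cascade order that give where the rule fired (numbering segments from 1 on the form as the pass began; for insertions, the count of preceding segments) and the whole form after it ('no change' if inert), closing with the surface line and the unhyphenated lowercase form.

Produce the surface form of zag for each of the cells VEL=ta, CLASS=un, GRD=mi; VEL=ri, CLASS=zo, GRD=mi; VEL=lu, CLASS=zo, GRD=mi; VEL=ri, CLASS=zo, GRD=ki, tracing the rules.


cell VEL=ta, CLASS=un, GRD=mi:
underlying: zag-ka-su-un
1. k -> g, s -> z, t -> d / _ Z: no change
2. 0 -> a / C _ C: inserts after position(s) 3: zagakasuun
surface: zagakasuun

cell VEL=ri, CLASS=zo, GRD=mi:
underlying: zag-zur-su-be
1. k -> g, s -> z, t -> d / _ Z: no change
2. 0 -> a / C _ C: inserts after position(s) 3, 6: zagazurasube
surface: zagazurasube

cell VEL=lu, CLASS=zo, GRD=mi:
underlying: zag-zur-su-kez
1. k -> g, s -> z, t -> d / _ Z: no change
2. 0 -> a / C _ C: inserts after position(s) 3, 6: zagazurasukez
surface: zagazurasukez

cell VEL=ri, CLASS=zo, GRD=ki:
underlying: zag-zur-ot-be
1. k -> g, s -> z, t -> d / _ Z: fires at position(s) 8: zagzurodbe
2. 0 -> a / C _ C: inserts after position(s) 3, 8: zagazurodabe
surface: zagazurodabe
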